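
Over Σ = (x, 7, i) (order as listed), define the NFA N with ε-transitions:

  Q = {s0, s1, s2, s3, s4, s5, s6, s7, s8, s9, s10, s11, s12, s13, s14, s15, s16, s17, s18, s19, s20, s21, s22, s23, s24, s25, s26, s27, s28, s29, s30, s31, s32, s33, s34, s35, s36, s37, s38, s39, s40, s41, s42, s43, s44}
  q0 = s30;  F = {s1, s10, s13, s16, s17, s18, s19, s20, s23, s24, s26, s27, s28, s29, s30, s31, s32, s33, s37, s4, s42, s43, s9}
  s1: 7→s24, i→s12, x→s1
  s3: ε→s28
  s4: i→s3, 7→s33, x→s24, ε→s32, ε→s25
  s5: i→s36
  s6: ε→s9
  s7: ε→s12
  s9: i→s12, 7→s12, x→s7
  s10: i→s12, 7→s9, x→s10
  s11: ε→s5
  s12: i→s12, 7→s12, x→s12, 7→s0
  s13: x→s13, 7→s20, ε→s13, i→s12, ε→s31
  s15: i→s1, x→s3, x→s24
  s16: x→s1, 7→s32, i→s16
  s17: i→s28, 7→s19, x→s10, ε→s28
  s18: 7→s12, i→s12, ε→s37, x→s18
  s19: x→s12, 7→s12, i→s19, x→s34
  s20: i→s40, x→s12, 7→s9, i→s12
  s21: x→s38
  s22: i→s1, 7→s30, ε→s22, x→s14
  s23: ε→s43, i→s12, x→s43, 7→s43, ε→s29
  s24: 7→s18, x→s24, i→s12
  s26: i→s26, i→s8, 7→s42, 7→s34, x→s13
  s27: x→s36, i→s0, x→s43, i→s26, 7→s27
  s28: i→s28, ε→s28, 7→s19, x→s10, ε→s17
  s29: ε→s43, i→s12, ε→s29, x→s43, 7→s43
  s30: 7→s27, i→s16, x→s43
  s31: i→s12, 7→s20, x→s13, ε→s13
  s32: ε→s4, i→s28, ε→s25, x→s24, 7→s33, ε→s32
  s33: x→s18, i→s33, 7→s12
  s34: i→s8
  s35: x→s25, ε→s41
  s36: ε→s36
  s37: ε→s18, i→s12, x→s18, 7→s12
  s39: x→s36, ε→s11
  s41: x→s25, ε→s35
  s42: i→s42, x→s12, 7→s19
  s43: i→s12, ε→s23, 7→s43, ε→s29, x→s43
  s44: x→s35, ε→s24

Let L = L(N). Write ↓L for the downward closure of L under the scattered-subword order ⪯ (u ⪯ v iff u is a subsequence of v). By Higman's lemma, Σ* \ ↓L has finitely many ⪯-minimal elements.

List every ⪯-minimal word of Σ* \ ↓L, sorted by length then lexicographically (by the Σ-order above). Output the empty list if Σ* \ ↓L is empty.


|Q|=45, |F|=23, |δ|=121 (29 ε).
min D↑ (18 st, q0=0, F={4}): 0:x→1,7→2,i→3 1:x→1,7→1,i→4 2:x→1,7→2,i→5 3:x→6,7→7,i→3 4:x→4,7→4,i→4 5:x→8,7→9,i→5 6:x→6,7→10,i→4 7:x→10,7→11,i→12 8:x→8,7→13,i→4 9:x→4,7→14,i→9 10:x→10,7→15,i→4 11:x→15,7→4,i→11 12:x→16,7→14,i→12 13:x→4,7→17,i→4 14:x→4,7→4,i→14 15:x→15,7→4,i→4 16:x→16,7→17,i→4 17:x→4,7→4,i→4.
'xi': N↓-sim [32, 19, 4] end={s0,s12,s40,s8} rej; 2/2 deletions ∈↓L.
'7i7x': run [32, 29, 20, 10, 5] end={s0,s12,s34,s7,s8} ∉↓L; 4/4 del acc.
'i777': |S_i|=[32, 26, 21, 10, 2] end={s0,s12} rej; 4/4 del acc.
3 minimals (antichain).

A = [xi, 7i7x, i777].


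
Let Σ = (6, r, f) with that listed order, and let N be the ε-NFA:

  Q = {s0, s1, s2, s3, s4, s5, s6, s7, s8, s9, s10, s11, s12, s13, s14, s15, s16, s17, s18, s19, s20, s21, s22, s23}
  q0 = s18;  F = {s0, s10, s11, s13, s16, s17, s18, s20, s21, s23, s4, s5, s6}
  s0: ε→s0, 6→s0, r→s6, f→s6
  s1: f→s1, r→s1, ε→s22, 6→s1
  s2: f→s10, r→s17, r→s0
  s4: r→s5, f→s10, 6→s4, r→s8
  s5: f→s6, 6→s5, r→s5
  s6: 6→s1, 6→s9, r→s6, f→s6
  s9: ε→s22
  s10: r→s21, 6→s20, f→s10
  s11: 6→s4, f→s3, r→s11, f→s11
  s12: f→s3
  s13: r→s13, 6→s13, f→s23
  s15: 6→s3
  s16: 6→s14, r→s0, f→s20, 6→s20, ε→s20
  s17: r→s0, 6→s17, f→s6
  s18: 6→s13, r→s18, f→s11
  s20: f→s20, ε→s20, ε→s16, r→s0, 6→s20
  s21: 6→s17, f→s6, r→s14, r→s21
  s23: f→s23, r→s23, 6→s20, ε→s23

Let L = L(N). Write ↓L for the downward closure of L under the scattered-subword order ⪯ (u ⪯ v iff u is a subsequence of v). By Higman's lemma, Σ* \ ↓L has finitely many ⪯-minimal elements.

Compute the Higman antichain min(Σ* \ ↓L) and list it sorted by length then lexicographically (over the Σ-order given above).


min(Σ*\↓L) = [f6rf6, 6f6rr6].

|Q|=24, |F|=13, |δ|=59 (7 ε).
min D↑ (13 st, q0=0, F={11}): 0:6→1,r→0,f→2 1:6→1,r→1,f→3 2:6→4,r→2,f→2 3:6→5,r→3,f→3 4:6→4,r→6,f→7 5:6→5,r→8,f→5 6:6→6,r→6,f→9 7:6→5,r→10,f→7 8:6→8,r→9,f→9 9:6→11,r→9,f→9 10:6→12,r→10,f→9 11:6→11,r→11,f→11 12:6→12,r→8,f→9.
'f6rf6': run [19, 17, 14, 10, 4, 3] end={s1,s22,s9} rej; 5/5 single-dels accept.
'6f6rr6': |S_i|=[19, 16, 12, 9, 5, 4, 3] end={s1,s22,s9} — reject; 6/6 single-dels accept.
2 words, ⪯-incomp.


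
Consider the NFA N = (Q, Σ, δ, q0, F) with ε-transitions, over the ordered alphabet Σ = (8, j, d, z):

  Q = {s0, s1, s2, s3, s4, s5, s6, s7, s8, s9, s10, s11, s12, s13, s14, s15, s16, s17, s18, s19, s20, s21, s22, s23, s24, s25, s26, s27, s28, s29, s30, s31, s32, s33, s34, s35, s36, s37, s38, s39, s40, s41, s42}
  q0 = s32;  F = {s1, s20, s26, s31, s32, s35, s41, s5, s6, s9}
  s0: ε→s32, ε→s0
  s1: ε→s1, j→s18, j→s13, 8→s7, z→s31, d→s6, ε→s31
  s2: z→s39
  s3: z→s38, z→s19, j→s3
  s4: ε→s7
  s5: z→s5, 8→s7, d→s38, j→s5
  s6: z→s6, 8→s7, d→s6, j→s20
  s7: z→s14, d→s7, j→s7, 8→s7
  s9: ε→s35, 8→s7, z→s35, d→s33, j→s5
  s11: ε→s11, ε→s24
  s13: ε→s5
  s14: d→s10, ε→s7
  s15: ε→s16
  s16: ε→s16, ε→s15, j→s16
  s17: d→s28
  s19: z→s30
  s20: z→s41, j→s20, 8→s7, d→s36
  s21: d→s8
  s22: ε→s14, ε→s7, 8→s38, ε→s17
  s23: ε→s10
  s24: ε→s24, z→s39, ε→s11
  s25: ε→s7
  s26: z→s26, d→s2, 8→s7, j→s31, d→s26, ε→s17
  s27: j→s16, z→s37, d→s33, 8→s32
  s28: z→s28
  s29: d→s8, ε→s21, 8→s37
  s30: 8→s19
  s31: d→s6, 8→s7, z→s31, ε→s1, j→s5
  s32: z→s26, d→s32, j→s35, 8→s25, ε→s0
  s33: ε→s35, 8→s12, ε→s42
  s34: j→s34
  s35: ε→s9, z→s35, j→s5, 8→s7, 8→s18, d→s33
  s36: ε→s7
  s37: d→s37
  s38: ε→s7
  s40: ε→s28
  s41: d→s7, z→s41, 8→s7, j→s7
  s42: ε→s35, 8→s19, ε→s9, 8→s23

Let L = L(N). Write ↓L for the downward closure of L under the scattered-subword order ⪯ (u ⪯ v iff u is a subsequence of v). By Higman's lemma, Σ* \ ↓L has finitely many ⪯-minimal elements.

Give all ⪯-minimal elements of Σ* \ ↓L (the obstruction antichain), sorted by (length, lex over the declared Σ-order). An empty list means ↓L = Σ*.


A = [8, jjd, zjdjzj].

|Q|=43, |F|=10, |δ|=103 (32 ε).
min D↑ (9 st, q0=0, F={1}): 0:8→1,j→2,d→0,z→3 1:8→1,j→1,d→1,z→1 2:8→1,j→4,d→2,z→2 3:8→1,j→5,d→3,z→3 4:8→1,j→4,d→1,z→4 5:8→1,j→4,d→6,z→5 6:8→1,j→7,d→6,z→6 7:8→1,j→7,d→1,z→8 8:8→1,j→1,d→1,z→8.
'8': run [29, 9] end={s10,s12,s14,s18,s19,s23,s25,s30,s7} rej; 1/1 deletions ∈↓L.
'jjd': run [29, 21, 10, 5] end={s10,s14,s36,s38,s7} rej; 3/3 deletions ∈↓L.
'zjdjzj': |S_i|=[29, 26, 13, 8, 6, 4, 3] end={s10,s14,s7} — reject; 6/6 deletions ∈↓L.
3 obstructions.


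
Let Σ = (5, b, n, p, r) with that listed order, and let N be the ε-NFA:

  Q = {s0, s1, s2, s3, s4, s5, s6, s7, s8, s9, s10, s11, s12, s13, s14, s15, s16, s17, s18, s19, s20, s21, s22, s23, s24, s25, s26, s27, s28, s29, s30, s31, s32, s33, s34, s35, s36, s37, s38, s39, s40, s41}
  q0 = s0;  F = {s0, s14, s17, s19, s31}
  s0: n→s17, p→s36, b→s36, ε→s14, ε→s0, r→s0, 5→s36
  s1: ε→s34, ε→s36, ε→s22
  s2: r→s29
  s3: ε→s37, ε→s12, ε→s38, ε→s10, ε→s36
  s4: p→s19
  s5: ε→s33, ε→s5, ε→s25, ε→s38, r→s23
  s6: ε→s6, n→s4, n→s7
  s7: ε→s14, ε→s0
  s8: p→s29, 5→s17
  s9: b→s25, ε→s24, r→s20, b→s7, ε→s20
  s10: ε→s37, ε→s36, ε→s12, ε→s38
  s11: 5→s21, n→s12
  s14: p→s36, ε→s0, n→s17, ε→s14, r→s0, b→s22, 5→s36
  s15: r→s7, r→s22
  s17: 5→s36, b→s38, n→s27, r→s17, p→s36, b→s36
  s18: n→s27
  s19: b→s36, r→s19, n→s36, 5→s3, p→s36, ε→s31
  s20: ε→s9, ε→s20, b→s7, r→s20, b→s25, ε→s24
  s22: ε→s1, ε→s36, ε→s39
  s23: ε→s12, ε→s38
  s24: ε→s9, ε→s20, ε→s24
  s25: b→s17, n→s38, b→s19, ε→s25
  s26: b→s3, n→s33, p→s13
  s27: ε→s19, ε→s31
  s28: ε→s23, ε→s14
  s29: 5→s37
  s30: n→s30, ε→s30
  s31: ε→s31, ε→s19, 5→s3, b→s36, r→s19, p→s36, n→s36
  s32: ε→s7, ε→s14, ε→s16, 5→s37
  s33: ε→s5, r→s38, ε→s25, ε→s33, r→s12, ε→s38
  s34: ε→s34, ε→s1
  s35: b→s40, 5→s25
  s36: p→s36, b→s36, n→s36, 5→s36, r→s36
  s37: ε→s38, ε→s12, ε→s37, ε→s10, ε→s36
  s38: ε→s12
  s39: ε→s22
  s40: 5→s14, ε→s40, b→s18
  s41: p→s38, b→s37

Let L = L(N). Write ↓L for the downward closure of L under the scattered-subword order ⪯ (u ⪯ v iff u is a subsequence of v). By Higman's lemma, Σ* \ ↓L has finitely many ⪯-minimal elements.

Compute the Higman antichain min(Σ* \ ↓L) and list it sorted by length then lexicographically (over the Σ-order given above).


|Q|=42, |F|=5, |δ|=128 (62 ε).
min D↑ (4 st, q0=0, F={1}): 0:5→1,b→1,n→2,p→1,r→0 1:5→1,b→1,n→1,p→1,r→1 2:5→1,b→1,n→3,p→1,r→2 3:5→1,b→1,n→1,p→1,r→3 (ε-aug+det+¬).
'5': |S_i|=[16, 6] end={s10,s12,s3,s36,s37,s38} — reject; 1/1 del acc.
'b': N↓-sim [16, 7] end={s1,s12,s22,s34,s36,s38,s39} ∉↓L; 1/1 deletions ∈↓L.
'p': run [16, 1] end={s36} — reject; 1/1 del acc.
'nnn': |S_i|=[16, 10, 9, 1] end={s36} rej; 3/3 single-dels accept.
4 minimals (antichain).

min(Σ*\↓L) = [5, b, p, nnn].


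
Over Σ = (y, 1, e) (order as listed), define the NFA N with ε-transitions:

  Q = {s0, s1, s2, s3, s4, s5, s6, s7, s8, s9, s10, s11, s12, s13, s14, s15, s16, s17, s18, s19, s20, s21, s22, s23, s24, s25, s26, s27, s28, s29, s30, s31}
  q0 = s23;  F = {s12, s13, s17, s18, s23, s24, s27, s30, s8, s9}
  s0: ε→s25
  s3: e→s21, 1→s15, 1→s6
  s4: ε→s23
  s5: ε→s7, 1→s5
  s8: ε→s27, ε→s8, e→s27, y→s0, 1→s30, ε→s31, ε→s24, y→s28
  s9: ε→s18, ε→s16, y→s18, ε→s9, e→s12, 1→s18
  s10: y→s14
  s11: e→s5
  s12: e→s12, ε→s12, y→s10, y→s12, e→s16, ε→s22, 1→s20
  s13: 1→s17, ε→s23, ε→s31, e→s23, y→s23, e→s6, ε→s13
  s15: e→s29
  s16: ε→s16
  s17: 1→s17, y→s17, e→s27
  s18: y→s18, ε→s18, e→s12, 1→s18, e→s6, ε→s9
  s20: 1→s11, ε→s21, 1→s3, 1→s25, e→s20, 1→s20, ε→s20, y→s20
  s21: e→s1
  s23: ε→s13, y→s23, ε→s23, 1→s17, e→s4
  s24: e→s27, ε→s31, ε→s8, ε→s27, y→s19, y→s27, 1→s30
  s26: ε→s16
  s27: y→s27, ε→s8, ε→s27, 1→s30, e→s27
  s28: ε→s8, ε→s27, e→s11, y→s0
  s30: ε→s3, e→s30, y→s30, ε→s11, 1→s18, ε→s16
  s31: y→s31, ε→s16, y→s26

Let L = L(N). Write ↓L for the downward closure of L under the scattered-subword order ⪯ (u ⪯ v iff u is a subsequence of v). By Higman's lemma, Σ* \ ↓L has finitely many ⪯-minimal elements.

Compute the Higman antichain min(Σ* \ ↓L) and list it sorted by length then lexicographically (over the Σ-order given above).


|Q|=32, |F|=10, |δ|=88 (34 ε).
min D↑ (7 st, q0=0, F={6}): 0:y→0,1→1,e→0 1:y→1,1→1,e→2 2:y→2,1→3,e→2 3:y→3,1→4,e→3 4:y→4,1→4,e→5 5:y→5,1→6,e→5 6:y→6,1→6,e→6 [Hopcroft].
'1e11e1': |S_i|=[31, 28, 27, 19, 18, 16, 11] end={s1,s11,s15,s20,s21,s25,s29,s3,s5,s6,s7} — reject; 6/6 deletions ∈↓L.
1 obstructions.

A = [1e11e1].


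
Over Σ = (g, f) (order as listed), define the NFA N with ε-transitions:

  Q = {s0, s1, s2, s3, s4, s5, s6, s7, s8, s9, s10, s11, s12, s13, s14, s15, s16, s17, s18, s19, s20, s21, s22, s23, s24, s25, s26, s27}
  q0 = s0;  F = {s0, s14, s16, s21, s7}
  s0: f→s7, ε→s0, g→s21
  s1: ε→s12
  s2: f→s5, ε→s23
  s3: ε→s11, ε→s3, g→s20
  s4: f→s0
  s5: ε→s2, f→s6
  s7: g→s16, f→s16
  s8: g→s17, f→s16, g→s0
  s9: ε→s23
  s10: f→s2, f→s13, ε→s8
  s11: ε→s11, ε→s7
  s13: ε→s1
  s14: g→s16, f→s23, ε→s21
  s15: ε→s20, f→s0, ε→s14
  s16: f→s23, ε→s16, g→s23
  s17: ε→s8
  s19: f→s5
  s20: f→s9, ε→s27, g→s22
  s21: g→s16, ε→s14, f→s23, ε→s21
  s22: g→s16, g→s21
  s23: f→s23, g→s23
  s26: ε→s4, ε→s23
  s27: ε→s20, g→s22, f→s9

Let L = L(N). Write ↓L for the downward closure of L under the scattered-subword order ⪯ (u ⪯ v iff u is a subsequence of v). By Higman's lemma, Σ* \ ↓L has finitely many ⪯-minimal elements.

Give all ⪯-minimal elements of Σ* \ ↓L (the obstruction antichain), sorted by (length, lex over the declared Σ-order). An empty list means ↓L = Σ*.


min(Σ*\↓L) = [gf, ggg, fgg, ffg, fff].

|Q|=28, |F|=5, |δ|=51 (22 ε).
min D↑ (5 st, q0=0, F={4}): 0:g→1,f→2 1:g→3,f→4 2:g→3,f→3 3:g→4,f→4 4:g→4,f→4.
'gf': run [6, 4, 1] end={s23} ∉↓L; 2/2 del acc.
'ggg': run [6, 4, 2, 1] end={s23} — reject; 3/3 deletions ∈↓L.
'fgg': N↓-sim [6, 3, 2, 1] end={s23} rej; 3/3 del acc.
'ffg': |S_i|=[6, 3, 2, 1] end={s23} — reject; 3/3 del acc.
'fff': run [6, 3, 2, 1] end={s23} rej; 3/3 single-dels accept.
5 minimals (antichain).


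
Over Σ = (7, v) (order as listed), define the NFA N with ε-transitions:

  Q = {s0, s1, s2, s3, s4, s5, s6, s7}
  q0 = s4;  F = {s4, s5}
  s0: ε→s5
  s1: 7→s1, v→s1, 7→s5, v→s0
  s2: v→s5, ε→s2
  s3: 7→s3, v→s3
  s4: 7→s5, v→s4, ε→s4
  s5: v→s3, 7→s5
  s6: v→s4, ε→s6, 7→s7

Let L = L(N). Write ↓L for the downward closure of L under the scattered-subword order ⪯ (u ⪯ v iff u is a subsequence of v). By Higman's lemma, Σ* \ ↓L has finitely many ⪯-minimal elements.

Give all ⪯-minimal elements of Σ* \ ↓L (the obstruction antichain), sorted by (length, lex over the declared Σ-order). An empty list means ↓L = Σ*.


min(Σ*\↓L) = [7v].

|Q|=8, |F|=2, |δ|=17 (4 ε).
min D↑ (3 st, q0=0, F={2}): 0:7→1,v→0 1:7→1,v→2 2:7→2,v→2 (ε-aug+det+¬).
'7v': N↓-sim [3, 2, 1] end={s3} — reject; 2/2 del acc.
1 words, ⪯-incomp.


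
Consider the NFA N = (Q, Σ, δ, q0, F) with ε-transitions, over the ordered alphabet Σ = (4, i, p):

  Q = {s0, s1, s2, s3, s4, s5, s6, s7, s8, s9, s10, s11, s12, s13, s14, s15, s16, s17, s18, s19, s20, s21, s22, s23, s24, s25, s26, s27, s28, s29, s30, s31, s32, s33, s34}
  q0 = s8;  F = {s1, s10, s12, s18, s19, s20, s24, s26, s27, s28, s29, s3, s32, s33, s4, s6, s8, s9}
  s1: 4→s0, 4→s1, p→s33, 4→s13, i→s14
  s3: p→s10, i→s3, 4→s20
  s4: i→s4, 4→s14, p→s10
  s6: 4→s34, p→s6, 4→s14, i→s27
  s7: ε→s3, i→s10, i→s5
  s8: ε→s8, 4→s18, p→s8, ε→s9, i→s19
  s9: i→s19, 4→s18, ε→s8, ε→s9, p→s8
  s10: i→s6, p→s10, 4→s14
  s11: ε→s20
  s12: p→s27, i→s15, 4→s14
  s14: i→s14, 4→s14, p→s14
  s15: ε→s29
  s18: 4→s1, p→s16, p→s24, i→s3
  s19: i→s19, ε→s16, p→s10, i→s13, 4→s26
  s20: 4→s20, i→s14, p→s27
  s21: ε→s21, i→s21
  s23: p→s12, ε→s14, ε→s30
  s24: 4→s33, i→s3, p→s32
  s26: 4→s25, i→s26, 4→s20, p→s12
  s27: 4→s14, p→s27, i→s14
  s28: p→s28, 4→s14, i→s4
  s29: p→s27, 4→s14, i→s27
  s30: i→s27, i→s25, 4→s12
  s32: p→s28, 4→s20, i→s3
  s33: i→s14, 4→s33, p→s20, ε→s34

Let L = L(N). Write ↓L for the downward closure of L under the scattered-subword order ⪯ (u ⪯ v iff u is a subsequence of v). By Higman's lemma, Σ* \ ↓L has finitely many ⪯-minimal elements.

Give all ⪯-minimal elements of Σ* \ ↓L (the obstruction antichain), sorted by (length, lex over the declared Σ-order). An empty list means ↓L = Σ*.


Antichain: [44i, ip4, 4ppp4, i4ppi, ipiii].

|Q|=35, |F|=18, |δ|=82 (12 ε).
min D↑ (18 st, q0=0, F={8}): 0:4→1,i→2,p→0 1:4→3,i→4,p→5 2:4→6,i→2,p→7 3:4→3,i→8,p→9 4:4→10,i→4,p→7 5:4→9,i→4,p→11 6:4→10,i→6,p→12 7:4→8,i→13,p→7 8:4→8,i→8,p→8 9:4→9,i→8,p→10 10:4→10,i→8,p→14 11:4→10,i→4,p→15 12:4→8,i→16,p→14 13:4→8,i→14,p→13 14:4→8,i→8,p→14 15:4→8,i→17,p→15 16:4→8,i→14,p→14 17:4→8,i→17,p→7 (ε-aug+det+¬).
'44i': |S_i|=[25, 22, 9, 1] end={s14} ∉↓L; 3/3 del acc.
'ip4': |S_i|=[25, 16, 8, 2] end={s14,s34} — reject; 3/3 del acc.
'4ppp4': |S_i|=[25, 22, 16, 10, 7, 2] end={s14,s34} rej; 5/5 del acc.
'i4ppi': N↓-sim [25, 16, 9, 5, 2, 1] end={s14} ∉↓L; 5/5 del acc.
'ipiii': |S_i|=[25, 16, 8, 6, 2, 1] end={s14} rej; 5/5 del acc.
5 minimals (antichain).


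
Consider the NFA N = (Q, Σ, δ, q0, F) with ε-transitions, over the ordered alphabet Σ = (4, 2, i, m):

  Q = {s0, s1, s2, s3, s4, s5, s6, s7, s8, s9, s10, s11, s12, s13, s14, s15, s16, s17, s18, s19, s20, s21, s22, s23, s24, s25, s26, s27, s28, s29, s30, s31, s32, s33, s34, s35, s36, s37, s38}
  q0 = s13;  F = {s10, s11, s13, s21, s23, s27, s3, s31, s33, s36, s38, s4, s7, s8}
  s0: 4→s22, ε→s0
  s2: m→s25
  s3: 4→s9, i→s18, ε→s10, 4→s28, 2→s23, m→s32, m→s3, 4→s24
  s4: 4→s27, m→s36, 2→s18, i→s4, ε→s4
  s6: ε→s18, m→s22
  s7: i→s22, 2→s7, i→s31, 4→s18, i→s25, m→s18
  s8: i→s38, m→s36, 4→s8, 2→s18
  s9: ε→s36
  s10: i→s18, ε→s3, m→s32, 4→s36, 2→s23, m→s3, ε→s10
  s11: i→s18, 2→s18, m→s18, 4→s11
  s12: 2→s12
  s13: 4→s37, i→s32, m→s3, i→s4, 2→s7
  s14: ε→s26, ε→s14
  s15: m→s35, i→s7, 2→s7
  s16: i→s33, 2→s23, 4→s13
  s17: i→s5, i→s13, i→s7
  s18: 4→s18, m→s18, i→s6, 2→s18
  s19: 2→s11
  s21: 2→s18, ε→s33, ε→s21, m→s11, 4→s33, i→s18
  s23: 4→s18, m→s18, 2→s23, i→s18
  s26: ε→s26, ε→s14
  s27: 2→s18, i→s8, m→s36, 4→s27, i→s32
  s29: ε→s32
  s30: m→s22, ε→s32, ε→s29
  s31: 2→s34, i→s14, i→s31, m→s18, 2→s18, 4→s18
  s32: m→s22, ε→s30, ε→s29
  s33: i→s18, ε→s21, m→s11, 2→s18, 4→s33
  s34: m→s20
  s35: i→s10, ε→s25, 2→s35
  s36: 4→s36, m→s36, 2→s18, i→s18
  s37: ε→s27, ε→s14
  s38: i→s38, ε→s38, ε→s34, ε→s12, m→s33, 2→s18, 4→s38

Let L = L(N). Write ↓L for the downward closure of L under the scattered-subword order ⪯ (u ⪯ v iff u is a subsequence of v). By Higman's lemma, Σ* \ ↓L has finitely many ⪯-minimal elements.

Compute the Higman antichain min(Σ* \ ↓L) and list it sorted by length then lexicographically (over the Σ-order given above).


|Q|=39, |F|=14, |δ|=114 (25 ε).
min D↑ (13 st, q0=0, F={5}): 0:4→1,2→2,i→3,m→4 1:4→1,2→5,i→6,m→7 2:4→5,2→2,i→8,m→5 3:4→1,2→5,i→3,m→7 4:4→7,2→9,i→5,m→4 5:4→5,2→5,i→5,m→5 6:4→6,2→5,i→10,m→7 7:4→7,2→5,i→5,m→7 8:4→5,2→5,i→8,m→5 9:4→5,2→9,i→5,m→5 10:4→10,2→5,i→10,m→11 11:4→11,2→5,i→5,m→12 12:4→12,2→5,i→5,m→5 [Hopcroft].
'42': N↓-sim [30, 22, 4] end={s12,s18,s22,s6} rej; 2/2 deletions ∈↓L.
'24': |S_i|=[30, 12, 3] end={s18,s22,s6} ∉↓L; 2/2 deletions ∈↓L.
'2m': |S_i|=[30, 12, 4] end={s18,s20,s22,s6} — reject; 2/2 single-dels accept.
'i2': run [30, 21, 6] end={s12,s18,s20,s22,s34,s6} rej; 2/2 deletions ∈↓L.
'mi': N↓-sim [30, 17, 3] end={s18,s22,s6} rej; 2/2 deletions ∈↓L.
'4iimmm': run [30, 22, 15, 10, 7, 4, 3] end={s18,s22,s6} — reject; 6/6 single-dels accept.
6 obstructions.

Antichain: [42, 24, 2m, i2, mi, 4iimmm].


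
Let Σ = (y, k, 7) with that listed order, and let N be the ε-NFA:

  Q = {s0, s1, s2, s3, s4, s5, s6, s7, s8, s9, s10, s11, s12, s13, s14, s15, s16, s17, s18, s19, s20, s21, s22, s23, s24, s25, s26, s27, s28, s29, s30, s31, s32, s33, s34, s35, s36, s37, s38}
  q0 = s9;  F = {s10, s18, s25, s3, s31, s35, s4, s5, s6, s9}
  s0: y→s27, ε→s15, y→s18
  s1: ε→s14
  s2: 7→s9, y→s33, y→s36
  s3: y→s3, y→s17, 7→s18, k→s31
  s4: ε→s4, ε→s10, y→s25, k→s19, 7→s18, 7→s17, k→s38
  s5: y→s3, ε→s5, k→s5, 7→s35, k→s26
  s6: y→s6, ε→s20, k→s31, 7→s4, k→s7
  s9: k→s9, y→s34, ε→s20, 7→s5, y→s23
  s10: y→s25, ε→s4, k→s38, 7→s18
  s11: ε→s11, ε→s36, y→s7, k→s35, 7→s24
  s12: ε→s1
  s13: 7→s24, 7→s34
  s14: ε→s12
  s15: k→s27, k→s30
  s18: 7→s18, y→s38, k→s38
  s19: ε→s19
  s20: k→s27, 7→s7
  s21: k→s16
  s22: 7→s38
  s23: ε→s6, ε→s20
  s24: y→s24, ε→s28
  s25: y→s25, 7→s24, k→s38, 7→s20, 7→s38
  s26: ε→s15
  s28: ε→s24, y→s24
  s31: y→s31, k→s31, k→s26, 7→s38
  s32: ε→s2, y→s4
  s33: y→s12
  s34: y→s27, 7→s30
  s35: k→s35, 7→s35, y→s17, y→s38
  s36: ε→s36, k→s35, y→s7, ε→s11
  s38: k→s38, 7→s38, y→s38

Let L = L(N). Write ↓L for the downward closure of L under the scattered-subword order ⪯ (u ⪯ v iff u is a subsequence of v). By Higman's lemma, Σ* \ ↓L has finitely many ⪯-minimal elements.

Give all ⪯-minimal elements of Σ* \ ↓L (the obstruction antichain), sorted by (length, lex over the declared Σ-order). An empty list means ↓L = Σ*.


|Q|=39, |F|=10, |δ|=88 (21 ε).
min D↑ (10 st, q0=0, F={7}): 0:y→1,k→0,7→2 1:y→1,k→3,7→4 2:y→5,k→2,7→6 3:y→3,k→3,7→7 4:y→8,k→7,7→9 5:y→5,k→3,7→9 6:y→7,k→6,7→6 7:y→7,k→7,7→7 8:y→8,k→7,7→7 9:y→7,k→7,7→9.
'yk7': |S_i|=[23, 20, 8, 1] end={s38} ∉↓L; 3/3 del acc.
'y7k': |S_i|=[23, 20, 13, 3] end={s19,s27,s38} — reject; 3/3 single-dels accept.
'77y': |S_i|=[23, 19, 9, 4] end={s17,s24,s28,s38} ∉↓L; 3/3 deletions ∈↓L.
'y7y7': N↓-sim [23, 20, 13, 7, 6] end={s20,s24,s27,s28,s38,s7} — reject; 4/4 single-dels accept.
4 obstructions.

min(Σ*\↓L) = [yk7, y7k, 77y, y7y7].


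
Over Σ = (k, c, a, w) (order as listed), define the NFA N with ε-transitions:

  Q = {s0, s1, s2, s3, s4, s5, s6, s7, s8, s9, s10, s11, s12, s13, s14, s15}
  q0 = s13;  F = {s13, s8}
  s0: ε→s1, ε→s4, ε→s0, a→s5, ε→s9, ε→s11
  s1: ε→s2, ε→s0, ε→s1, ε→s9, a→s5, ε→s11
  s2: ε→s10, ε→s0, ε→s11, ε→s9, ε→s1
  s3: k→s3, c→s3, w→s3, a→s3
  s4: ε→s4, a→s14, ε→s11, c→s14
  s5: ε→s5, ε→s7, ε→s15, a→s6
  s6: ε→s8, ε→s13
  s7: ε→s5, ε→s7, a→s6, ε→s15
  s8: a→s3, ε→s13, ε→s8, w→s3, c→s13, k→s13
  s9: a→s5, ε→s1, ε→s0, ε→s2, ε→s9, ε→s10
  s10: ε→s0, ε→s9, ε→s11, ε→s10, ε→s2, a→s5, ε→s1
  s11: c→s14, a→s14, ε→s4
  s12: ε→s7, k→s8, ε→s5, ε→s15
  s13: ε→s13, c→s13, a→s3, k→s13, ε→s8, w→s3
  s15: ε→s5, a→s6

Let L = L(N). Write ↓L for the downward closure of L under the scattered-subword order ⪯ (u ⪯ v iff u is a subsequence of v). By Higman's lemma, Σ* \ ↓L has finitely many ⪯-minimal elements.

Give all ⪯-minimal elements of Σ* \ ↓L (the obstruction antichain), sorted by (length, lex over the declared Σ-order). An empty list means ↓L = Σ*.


Antichain: [a, w].

|Q|=16, |F|=2, |δ|=69 (45 ε).
min D↑ (2 st, q0=0, F={1}): 0:k→0,c→0,a→1,w→1 1:k→1,c→1,a→1,w→1.
'a': |S_i|=[3, 1] end={s3} ∉↓L; 1/1 single-dels accept.
'w': run [3, 1] end={s3} ∉↓L; 1/1 single-dels accept.
2 obstructions.


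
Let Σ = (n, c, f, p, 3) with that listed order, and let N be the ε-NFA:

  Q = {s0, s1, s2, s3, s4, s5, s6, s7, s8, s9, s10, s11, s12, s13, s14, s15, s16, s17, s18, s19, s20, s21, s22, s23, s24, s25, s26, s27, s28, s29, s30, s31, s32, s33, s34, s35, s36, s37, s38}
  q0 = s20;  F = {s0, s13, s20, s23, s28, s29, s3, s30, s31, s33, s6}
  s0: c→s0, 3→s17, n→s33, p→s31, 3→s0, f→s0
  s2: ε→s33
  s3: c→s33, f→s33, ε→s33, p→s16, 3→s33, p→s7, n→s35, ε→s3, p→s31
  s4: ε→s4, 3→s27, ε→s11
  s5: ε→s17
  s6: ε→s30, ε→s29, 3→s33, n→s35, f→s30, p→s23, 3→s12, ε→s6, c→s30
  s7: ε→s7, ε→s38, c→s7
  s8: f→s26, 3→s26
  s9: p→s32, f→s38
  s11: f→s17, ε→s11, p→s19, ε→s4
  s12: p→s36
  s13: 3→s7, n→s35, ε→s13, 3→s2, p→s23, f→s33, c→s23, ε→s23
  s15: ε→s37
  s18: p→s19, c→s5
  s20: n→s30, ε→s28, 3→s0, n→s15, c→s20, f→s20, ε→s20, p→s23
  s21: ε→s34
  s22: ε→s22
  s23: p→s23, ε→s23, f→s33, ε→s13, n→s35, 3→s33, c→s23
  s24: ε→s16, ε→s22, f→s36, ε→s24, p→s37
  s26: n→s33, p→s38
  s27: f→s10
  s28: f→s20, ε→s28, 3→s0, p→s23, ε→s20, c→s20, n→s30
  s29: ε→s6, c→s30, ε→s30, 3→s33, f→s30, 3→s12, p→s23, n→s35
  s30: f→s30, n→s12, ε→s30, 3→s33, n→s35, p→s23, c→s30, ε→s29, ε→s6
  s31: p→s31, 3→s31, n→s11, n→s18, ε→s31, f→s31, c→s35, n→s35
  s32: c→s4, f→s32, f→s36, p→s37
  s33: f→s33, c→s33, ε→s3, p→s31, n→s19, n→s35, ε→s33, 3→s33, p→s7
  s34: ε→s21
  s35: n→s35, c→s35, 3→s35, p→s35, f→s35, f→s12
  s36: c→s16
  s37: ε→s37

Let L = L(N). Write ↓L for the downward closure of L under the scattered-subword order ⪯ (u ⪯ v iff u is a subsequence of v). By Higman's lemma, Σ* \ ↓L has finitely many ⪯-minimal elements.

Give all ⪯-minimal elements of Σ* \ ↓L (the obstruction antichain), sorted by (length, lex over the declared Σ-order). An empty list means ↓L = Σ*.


|Q|=39, |F|=11, |δ|=131 (37 ε).
min D↑ (7 st, q0=0, F={4}): 0:n→1,c→0,f→0,p→2,3→3 1:n→4,c→1,f→1,p→2,3→5 2:n→4,c→2,f→5,p→2,3→5 3:n→5,c→3,f→3,p→6,3→3 4:n→4,c→4,f→4,p→4,3→4 5:n→4,c→5,f→5,p→6,3→5 6:n→4,c→4,f→6,p→6,3→6.
'nn': N↓-sim [28, 25, 12] end={s10,s11,s12,s16,s17,s18,s19,s27,s35,s36,s4,s5} rej; 2/2 single-dels accept.
'pn': |S_i|=[28, 20, 12] end={s10,s11,s12,s16,s17,s18,s19,s27,s35,s36,s4,s5} — reject; 2/2 del acc.
'3pc': run [28, 19, 15, 8] end={s12,s16,s17,s35,s36,s38,s5,s7} rej; 3/3 single-dels accept.
'pfpc': |S_i|=[28, 20, 17, 15, 8] end={s12,s16,s17,s35,s36,s38,s5,s7} rej; 4/4 single-dels accept.
4 words, ⪯-incomp.

min(Σ*\↓L) = [nn, pn, 3pc, pfpc].


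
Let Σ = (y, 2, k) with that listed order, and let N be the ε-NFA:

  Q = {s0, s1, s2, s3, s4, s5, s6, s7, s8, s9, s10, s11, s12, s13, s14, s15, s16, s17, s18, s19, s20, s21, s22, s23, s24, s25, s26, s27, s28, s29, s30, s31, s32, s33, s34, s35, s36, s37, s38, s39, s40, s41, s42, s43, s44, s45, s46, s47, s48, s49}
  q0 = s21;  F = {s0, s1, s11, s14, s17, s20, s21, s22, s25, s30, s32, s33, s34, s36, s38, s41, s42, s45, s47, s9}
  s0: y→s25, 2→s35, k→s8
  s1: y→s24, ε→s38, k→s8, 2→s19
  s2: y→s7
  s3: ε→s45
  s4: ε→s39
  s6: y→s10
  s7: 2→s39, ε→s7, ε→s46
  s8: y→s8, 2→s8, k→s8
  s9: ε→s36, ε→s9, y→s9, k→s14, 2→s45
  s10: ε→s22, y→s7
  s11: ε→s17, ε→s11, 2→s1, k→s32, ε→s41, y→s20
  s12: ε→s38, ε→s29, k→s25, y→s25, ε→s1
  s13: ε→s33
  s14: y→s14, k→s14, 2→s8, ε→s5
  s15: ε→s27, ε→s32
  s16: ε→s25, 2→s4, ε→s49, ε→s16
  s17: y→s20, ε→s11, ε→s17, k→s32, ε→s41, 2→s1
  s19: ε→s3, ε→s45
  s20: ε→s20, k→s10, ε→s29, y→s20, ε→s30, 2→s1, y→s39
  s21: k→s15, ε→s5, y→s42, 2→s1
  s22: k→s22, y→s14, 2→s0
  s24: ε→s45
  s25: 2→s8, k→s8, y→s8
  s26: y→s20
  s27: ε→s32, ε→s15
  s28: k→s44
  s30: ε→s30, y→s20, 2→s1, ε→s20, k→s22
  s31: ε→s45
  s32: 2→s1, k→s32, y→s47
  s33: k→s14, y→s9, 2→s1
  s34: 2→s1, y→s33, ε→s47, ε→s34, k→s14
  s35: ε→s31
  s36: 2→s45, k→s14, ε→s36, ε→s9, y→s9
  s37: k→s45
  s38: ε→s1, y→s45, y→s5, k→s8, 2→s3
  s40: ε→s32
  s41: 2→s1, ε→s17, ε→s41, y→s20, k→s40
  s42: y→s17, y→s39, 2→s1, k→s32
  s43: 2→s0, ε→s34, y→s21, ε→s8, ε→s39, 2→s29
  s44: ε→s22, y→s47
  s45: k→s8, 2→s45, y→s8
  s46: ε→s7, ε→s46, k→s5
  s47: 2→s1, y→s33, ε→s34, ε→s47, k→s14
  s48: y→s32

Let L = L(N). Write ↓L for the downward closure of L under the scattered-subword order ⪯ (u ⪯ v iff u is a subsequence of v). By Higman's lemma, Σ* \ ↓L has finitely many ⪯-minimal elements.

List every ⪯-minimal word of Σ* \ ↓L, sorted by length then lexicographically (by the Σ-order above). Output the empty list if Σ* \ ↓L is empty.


|Q|=50, |F|=20, |δ|=135 (53 ε).
min D↑ (15 st, q0=0, F={6}): 0:y→1,2→2,k→3 1:y→4,2→2,k→3 2:y→5,2→5,k→6 3:y→7,2→2,k→3 4:y→8,2→2,k→3 5:y→6,2→5,k→6 6:y→6,2→6,k→6 7:y→9,2→2,k→10 8:y→8,2→2,k→11 9:y→12,2→2,k→10 10:y→10,2→6,k→10 11:y→10,2→13,k→11 12:y→12,2→5,k→10 13:y→14,2→5,k→6 14:y→6,2→6,k→6 (ε-aug+det+¬).
'2k': N↓-sim [35, 13, 1] end={s8} ∉↓L; 2/2 single-dels accept.
'2yy': N↓-sim [35, 13, 5, 1] end={s8} rej; 3/3 del acc.
'22y': N↓-sim [35, 13, 6, 1] end={s8} rej; 3/3 del acc.
'kyk2': run [35, 27, 18, 3, 1] end={s8} — reject; 4/4 del acc.
'yyyky2': N↓-sim [35, 32, 31, 26, 13, 7, 2] end={s39,s8} — reject; 6/6 del acc.
'kyyy2y': |S_i|=[35, 27, 18, 12, 7, 2, 1] end={s8} rej; 6/6 del acc.
6 obstructions.

min(Σ*\↓L) = [2k, 2yy, 22y, kyk2, yyyky2, kyyy2y].


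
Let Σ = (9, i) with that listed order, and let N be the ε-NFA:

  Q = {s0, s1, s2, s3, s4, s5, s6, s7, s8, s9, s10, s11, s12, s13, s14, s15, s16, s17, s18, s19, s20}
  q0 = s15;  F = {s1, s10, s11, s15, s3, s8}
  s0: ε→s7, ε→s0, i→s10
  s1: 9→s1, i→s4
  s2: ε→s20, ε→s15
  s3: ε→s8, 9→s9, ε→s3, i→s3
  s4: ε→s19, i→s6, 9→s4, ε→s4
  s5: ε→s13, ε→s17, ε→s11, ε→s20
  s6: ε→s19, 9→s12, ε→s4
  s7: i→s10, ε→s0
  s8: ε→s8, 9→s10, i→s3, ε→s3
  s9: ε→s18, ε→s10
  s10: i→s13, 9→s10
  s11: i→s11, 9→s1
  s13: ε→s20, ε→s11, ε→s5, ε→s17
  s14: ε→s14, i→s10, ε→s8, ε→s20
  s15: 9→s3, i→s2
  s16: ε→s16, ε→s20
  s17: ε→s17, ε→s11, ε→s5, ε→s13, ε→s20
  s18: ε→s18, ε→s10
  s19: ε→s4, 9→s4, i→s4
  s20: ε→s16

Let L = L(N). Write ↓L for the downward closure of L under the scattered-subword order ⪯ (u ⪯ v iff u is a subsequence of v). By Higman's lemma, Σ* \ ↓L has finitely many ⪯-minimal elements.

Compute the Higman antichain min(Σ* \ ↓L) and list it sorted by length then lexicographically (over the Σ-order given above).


A = [99i9i].

|Q|=21, |F|=6, |δ|=57 (37 ε).
min D↑ (6 st, q0=0, F={5}): 0:9→1,i→0 1:9→2,i→1 2:9→2,i→3 3:9→4,i→3 4:9→4,i→5 5:9→5,i→5.
'99i9i': run [18, 16, 14, 11, 5, 4] end={s12,s19,s4,s6} rej; 5/5 deletions ∈↓L.
1 words, ⪯-incomp.


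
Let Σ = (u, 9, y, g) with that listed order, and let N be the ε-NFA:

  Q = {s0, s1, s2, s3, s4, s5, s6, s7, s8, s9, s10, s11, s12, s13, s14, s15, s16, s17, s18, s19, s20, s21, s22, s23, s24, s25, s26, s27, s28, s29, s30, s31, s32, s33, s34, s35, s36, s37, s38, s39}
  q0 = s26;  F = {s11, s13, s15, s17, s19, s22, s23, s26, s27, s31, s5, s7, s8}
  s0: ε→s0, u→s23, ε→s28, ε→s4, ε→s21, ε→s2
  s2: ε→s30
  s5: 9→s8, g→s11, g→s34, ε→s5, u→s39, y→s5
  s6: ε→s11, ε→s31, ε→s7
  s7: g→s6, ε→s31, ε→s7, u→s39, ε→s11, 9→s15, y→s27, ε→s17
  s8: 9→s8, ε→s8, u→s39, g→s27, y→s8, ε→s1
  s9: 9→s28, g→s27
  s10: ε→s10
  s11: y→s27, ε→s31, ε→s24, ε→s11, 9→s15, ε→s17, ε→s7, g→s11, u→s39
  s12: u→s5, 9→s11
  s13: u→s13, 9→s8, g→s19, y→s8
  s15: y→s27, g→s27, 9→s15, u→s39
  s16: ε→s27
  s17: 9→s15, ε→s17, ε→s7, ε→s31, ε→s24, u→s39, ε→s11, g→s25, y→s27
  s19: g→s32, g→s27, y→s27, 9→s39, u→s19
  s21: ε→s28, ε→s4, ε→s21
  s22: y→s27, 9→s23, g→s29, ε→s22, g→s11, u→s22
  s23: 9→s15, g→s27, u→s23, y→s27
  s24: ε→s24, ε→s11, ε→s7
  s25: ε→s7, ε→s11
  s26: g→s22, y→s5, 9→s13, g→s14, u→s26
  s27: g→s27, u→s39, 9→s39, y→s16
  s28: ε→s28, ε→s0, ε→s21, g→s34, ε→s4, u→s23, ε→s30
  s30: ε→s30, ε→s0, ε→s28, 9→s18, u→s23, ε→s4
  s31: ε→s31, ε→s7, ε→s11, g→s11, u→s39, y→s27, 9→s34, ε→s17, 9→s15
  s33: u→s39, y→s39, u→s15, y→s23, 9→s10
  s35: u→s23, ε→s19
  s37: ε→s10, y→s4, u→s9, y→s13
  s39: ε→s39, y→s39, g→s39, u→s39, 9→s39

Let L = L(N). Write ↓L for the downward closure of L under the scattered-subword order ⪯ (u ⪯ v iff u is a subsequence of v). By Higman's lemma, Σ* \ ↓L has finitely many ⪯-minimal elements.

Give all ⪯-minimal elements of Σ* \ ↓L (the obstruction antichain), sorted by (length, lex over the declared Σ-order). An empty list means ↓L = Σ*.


Antichain: [yu, 99u, 9g9, gy9, ggu].

|Q|=40, |F|=13, |δ|=132 (53 ε).
min D↑ (11 st, q0=0, F={6}): 0:u→0,9→1,y→2,g→3 1:u→1,9→4,y→4,g→5 2:u→6,9→4,y→2,g→7 3:u→3,9→8,y→9,g→7 4:u→6,9→4,y→4,g→9 5:u→5,9→6,y→9,g→9 6:u→6,9→6,y→6,g→6 7:u→6,9→10,y→9,g→7 8:u→8,9→10,y→9,g→9 9:u→6,9→6,y→9,g→9 10:u→6,9→10,y→9,g→9 (ε-aug+det+¬).
'yu': |S_i|=[23, 15, 1] end={s39} ∉↓L; 2/2 deletions ∈↓L.
'99u': N↓-sim [23, 11, 6, 1] end={s39} ∉↓L; 3/3 single-dels accept.
'9g9': N↓-sim [23, 11, 5, 1] end={s39} ∉↓L; 3/3 single-dels accept.
'gy9': run [23, 18, 3, 1] end={s39} rej; 3/3 single-dels accept.
'ggu': |S_i|=[23, 18, 14, 1] end={s39} rej; 3/3 deletions ∈↓L.
5 obstructions.


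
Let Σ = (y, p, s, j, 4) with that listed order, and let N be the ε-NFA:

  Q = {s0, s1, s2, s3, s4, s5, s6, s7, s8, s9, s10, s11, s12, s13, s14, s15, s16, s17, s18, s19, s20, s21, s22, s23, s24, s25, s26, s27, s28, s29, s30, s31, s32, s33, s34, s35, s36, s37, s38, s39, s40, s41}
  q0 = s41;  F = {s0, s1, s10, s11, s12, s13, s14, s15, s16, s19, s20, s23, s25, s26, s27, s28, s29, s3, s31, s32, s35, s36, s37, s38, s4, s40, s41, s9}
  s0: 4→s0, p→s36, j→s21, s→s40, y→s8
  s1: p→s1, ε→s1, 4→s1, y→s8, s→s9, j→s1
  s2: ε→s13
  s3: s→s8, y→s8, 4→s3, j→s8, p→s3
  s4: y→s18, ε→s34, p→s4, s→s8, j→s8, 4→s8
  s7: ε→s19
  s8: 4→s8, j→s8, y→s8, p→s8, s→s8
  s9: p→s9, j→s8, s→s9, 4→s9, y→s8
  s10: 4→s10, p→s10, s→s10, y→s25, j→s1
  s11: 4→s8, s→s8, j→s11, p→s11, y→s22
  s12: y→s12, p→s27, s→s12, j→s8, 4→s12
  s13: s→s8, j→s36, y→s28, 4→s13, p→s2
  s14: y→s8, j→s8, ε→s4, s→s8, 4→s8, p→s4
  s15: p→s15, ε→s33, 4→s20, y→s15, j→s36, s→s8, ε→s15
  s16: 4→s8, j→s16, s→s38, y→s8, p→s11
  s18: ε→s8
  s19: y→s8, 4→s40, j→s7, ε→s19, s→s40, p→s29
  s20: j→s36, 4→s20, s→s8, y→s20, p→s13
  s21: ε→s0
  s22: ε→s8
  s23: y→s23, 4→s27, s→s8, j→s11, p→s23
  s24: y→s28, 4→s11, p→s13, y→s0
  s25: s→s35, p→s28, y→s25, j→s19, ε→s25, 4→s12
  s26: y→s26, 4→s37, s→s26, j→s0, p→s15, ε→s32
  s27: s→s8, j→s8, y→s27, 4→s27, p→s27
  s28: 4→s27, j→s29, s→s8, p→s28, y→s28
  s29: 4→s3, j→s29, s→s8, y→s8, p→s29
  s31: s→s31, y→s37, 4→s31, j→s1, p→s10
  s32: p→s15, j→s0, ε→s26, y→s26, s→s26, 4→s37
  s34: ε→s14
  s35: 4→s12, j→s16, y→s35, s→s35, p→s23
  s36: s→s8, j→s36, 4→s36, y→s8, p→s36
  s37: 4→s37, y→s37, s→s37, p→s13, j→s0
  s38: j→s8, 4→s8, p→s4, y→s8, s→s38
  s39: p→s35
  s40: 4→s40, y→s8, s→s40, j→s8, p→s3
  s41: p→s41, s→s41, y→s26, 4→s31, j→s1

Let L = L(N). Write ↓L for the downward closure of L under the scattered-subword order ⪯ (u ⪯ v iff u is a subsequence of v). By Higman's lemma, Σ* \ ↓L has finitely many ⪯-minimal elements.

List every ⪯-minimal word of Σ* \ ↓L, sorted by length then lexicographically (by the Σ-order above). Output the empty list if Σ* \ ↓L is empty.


Antichain: [jy, yps, jsj, 4py4j, 4pysj4].

|Q|=42, |F|=28, |δ|=165 (15 ε).
min D↑ (27 st, q0=0, F={7}): 0:y→1,p→0,s→0,j→2,4→3 1:y→1,p→4,s→1,j→5,4→6 2:y→7,p→2,s→8,j→2,4→2 3:y→6,p→9,s→3,j→2,4→3 4:y→4,p→4,s→7,j→10,4→11 5:y→7,p→10,s→12,j→5,4→5 6:y→6,p→13,s→6,j→5,4→6 7:y→7,p→7,s→7,j→7,4→7 8:y→7,p→8,s→8,j→7,4→8 9:y→14,p→9,s→9,j→2,4→9 10:y→7,p→10,s→7,j→10,4→10 11:y→11,p→13,s→7,j→10,4→11 12:y→7,p→15,s→12,j→7,4→12 13:y→16,p→13,s→7,j→10,4→13 14:y→14,p→16,s→17,j→18,4→19 15:y→7,p→15,s→7,j→7,4→15 16:y→16,p→16,s→7,j→20,4→21 17:y→17,p→22,s→17,j→23,4→19 18:y→7,p→20,s→12,j→18,4→12 19:y→19,p→21,s→19,j→7,4→19 20:y→7,p→20,s→7,j→20,4→15 21:y→21,p→21,s→7,j→7,4→21 22:y→22,p→22,s→7,j→24,4→21 23:y→7,p→24,s→25,j→23,4→7 24:y→7,p→24,s→7,j→24,4→7 25:y→7,p→26,s→25,j→7,4→7 26:y→7,p→26,s→7,j→7,4→7 (ε-aug+det+¬).
'jy': run [36, 19, 3] end={s18,s22,s8} rej; 2/2 single-dels accept.
'yps': N↓-sim [36, 31, 18, 1] end={s8} rej; 3/3 deletions ∈↓L.
'jsj': run [36, 19, 9, 1] end={s8} ∉↓L; 3/3 deletions ∈↓L.
'4py4j': N↓-sim [36, 31, 26, 20, 5, 1] end={s8} ∉↓L; 5/5 deletions ∈↓L.
'4pysj4': N↓-sim [36, 31, 26, 20, 15, 9, 1] end={s8} — reject; 6/6 deletions ∈↓L.
5 minimals (antichain).


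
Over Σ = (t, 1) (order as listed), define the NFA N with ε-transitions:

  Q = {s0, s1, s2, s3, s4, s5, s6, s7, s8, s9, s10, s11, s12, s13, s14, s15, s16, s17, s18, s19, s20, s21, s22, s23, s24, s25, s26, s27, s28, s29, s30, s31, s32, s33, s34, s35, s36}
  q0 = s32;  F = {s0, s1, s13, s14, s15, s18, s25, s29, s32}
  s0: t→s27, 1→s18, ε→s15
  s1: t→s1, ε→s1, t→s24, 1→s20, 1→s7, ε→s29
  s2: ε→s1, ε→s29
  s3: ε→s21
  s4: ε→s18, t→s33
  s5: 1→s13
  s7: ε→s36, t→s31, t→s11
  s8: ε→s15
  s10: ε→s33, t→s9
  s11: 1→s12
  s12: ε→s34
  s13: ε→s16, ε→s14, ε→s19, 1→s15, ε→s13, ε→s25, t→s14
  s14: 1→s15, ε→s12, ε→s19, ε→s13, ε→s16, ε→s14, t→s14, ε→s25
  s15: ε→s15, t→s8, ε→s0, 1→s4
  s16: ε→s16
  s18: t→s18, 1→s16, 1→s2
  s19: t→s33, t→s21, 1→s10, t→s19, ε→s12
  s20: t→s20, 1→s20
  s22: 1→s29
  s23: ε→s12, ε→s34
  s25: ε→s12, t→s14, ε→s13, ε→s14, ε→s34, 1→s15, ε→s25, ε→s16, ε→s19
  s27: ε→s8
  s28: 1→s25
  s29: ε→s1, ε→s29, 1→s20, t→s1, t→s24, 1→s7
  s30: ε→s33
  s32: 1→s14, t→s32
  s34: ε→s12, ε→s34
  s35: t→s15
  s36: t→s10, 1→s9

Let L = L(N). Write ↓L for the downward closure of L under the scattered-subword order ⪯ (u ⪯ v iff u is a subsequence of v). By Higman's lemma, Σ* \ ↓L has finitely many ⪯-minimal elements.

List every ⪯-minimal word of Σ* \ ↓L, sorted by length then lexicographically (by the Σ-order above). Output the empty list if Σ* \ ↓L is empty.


|Q|=37, |F|=9, |δ|=81 (41 ε).
min D↑ (6 st, q0=0, F={5}): 0:t→0,1→1 1:t→1,1→2 2:t→2,1→3 3:t→3,1→4 4:t→4,1→5 5:t→5,1→5.
'11111': run [27, 26, 21, 17, 15, 10] end={s10,s11,s12,s20,s31,s33,s34,s36,s7,s9} ∉↓L; 5/5 single-dels accept.
1 words, ⪯-incomp.

A = [11111].


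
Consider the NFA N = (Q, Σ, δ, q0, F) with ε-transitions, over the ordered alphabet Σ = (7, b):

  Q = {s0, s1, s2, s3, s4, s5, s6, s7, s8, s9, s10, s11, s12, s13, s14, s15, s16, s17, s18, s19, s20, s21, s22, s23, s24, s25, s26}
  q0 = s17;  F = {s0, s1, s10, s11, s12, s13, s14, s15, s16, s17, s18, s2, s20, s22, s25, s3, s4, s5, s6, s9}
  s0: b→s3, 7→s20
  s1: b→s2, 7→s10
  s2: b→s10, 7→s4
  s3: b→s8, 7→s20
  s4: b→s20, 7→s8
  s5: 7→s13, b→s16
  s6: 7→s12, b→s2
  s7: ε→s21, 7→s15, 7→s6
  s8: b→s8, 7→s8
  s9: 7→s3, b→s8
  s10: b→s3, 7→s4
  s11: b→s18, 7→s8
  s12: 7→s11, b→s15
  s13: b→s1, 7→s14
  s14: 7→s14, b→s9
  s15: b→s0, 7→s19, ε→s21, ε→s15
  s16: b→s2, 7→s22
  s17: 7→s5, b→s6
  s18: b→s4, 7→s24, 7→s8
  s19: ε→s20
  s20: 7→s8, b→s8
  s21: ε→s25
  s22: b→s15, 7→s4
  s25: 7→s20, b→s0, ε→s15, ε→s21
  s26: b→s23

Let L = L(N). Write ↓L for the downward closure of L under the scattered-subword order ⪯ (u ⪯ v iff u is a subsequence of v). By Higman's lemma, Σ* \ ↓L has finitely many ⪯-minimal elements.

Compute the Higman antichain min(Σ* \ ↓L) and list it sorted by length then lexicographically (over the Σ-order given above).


Antichain: [b777, bb77, 777bb, b7b7b, bb7bb, bbbbb].

|Q|=27, |F|=20, |δ|=53 (7 ε).
min D↑ (20 st, q0=0, F={15}): 0:7→1,b→2 1:7→3,b→4 2:7→5,b→6 3:7→7,b→8 4:7→9,b→6 5:7→10,b→11 6:7→12,b→13 7:7→7,b→14 8:7→13,b→6 9:7→12,b→11 10:7→15,b→16 11:7→17,b→18 12:7→15,b→17 13:7→12,b→19 14:7→19,b→15 15:7→15,b→15 16:7→15,b→12 17:7→15,b→15 18:7→17,b→19 19:7→17,b→15.
'b777': N↓-sim [24, 20, 15, 7, 2] end={s24,s8} ∉↓L; 4/4 del acc.
'bb77': N↓-sim [24, 20, 13, 5, 1] end={s8} ∉↓L; 4/4 del acc.
'777bb': |S_i|=[24, 22, 19, 9, 4, 1] end={s8} ∉↓L; 5/5 single-dels accept.
'b7b7b': |S_i|=[24, 20, 15, 11, 4, 1] end={s8} ∉↓L; 5/5 single-dels accept.
'bb7bb': N↓-sim [24, 20, 13, 5, 2, 1] end={s8} — reject; 5/5 deletions ∈↓L.
'bbbbb': |S_i|=[24, 20, 13, 6, 3, 1] end={s8} rej; 5/5 single-dels accept.
6 minimals (antichain).
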